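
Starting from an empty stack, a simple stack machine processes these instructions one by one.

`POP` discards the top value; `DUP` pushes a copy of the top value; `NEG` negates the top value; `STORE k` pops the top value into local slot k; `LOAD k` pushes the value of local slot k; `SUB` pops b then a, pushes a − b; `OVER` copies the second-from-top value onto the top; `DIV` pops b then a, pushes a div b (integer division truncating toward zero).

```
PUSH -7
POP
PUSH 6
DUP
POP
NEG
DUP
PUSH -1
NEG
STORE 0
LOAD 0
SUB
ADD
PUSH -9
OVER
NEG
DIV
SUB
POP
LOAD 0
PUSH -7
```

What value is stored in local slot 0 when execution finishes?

1

PUSH -7 -> [-7]
POP     -> []
PUSH 6  -> [6]
DUP     -> [6, 6]
POP     -> [6]
NEG     -> [-6]
DUP     -> [-6, -6]
PUSH -1 -> [-6, -6, -1]
NEG     -> [-6, -6, 1]
STORE 0 -> [-6, -6]
LOAD 0  -> [-6, -6, 1]
SUB     -> [-6, -7]
ADD     -> [-13]
PUSH -9 -> [-13, -9]
OVER    -> [-13, -9, -13]
NEG     -> [-13, -9, 13]
DIV     -> [-13, 0]
SUB     -> [-13]
POP     -> []
LOAD 0  -> [1]
PUSH -7 -> [1, -7]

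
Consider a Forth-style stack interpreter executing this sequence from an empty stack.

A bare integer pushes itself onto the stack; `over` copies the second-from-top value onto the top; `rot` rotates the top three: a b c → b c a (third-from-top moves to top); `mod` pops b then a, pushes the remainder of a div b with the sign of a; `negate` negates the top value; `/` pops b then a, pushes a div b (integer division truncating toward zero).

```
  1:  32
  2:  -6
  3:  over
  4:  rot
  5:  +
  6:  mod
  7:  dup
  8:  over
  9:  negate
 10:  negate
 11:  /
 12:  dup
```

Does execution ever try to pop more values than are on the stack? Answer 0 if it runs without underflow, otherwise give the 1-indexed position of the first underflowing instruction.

32     → 32
-6     → 32 -6
over   → 32 -6 32
rot    → -6 32 32
+      → -6 64
mod    → -6
dup    → -6 -6
over   → -6 -6 -6
negate → -6 -6 6
negate → -6 -6 -6
/      → -6 1
dup    → -6 1 1

0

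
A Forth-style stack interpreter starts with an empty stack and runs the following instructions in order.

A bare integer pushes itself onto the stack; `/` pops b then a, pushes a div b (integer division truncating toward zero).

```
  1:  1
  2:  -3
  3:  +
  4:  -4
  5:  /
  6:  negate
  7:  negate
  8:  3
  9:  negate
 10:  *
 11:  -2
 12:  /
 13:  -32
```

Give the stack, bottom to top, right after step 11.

[0, -2]

1      → [1]
-3     → [1, -3]
+      → [-2]
-4     → [-2, -4]
/      → [0]
negate → [0]
negate → [0]
3      → [0, 3]
negate → [0, -3]
*      → [0]
-2     → [0, -2]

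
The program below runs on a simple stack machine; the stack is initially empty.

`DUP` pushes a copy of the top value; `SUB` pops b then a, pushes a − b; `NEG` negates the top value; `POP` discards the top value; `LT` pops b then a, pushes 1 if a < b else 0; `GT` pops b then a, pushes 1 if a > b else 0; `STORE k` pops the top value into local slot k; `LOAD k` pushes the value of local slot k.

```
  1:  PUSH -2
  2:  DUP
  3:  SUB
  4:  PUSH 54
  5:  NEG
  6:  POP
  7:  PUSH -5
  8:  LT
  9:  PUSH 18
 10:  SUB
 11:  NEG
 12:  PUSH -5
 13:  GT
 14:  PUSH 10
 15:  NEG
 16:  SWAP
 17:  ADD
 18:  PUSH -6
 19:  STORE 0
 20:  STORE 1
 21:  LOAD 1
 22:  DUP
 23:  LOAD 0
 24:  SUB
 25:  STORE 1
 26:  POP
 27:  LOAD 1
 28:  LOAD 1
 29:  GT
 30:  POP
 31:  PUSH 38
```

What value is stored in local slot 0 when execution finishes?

-6

PUSH -2  [-2]
DUP      [-2, -2]
SUB      [0]
PUSH 54  [0, 54]
NEG      [0, -54]
POP      [0]
PUSH -5  [0, -5]
LT       [0]
PUSH 18  [0, 18]
SUB      [-18]
NEG      [18]
PUSH -5  [18, -5]
GT       [1]
PUSH 10  [1, 10]
NEG      [1, -10]
SWAP     [-10, 1]
ADD      [-9]
PUSH -6  [-9, -6]
STORE 0  [-9]
STORE 1  []
LOAD 1   [-9]
DUP      [-9, -9]
LOAD 0   [-9, -9, -6]
SUB      [-9, -3]
STORE 1  [-9]
POP      []
LOAD 1   [-3]
LOAD 1   [-3, -3]
GT       [0]
POP      []
PUSH 38  [38]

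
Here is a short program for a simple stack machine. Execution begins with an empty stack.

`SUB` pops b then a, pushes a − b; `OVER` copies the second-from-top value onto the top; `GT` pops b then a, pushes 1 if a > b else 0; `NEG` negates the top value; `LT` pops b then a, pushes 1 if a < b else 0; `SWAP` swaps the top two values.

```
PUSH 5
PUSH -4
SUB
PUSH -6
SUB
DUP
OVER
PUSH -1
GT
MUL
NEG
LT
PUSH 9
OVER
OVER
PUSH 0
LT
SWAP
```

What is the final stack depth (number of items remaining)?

PUSH 5  -> [5]
PUSH -4 -> [5, -4]
SUB     -> [9]
PUSH -6 -> [9, -6]
SUB     -> [15]
DUP     -> [15, 15]
OVER    -> [15, 15, 15]
PUSH -1 -> [15, 15, 15, -1]
GT      -> [15, 15, 1]
MUL     -> [15, 15]
NEG     -> [15, -15]
LT      -> [0]
PUSH 9  -> [0, 9]
OVER    -> [0, 9, 0]
OVER    -> [0, 9, 0, 9]
PUSH 0  -> [0, 9, 0, 9, 0]
LT      -> [0, 9, 0, 0]
SWAP    -> [0, 9, 0, 0]

4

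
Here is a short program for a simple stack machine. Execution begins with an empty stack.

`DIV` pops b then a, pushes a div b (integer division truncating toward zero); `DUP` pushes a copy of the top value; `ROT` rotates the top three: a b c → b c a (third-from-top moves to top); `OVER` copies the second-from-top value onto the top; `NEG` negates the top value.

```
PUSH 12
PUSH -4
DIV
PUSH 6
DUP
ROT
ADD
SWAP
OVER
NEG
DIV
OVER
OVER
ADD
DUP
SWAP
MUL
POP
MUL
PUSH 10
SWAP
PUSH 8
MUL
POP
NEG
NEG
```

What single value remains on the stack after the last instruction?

10

PUSH 12 : [12]
PUSH -4 : [12, -4]
DIV     : [-3]
PUSH 6  : [-3, 6]
DUP     : [-3, 6, 6]
ROT     : [6, 6, -3]
ADD     : [6, 3]
SWAP    : [3, 6]
OVER    : [3, 6, 3]
NEG     : [3, 6, -3]
DIV     : [3, -2]
OVER    : [3, -2, 3]
OVER    : [3, -2, 3, -2]
ADD     : [3, -2, 1]
DUP     : [3, -2, 1, 1]
SWAP    : [3, -2, 1, 1]
MUL     : [3, -2, 1]
POP     : [3, -2]
MUL     : [-6]
PUSH 10 : [-6, 10]
SWAP    : [10, -6]
PUSH 8  : [10, -6, 8]
MUL     : [10, -48]
POP     : [10]
NEG     : [-10]
NEG     : [10]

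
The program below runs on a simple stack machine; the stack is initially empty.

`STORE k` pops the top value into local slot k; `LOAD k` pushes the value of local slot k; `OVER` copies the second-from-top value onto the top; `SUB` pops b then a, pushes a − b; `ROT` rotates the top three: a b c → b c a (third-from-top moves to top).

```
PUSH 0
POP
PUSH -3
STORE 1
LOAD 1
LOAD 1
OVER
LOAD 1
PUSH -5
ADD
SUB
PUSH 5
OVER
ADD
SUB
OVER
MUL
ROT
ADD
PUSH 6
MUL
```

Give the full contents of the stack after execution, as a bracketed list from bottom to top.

PUSH 0  → 0
POP     → (empty)
PUSH -3 → -3
STORE 1 → (empty)
LOAD 1  → -3
LOAD 1  → -3 -3
OVER    → -3 -3 -3
LOAD 1  → -3 -3 -3 -3
PUSH -5 → -3 -3 -3 -3 -5
ADD     → -3 -3 -3 -8
SUB     → -3 -3 5
PUSH 5  → -3 -3 5 5
OVER    → -3 -3 5 5 5
ADD     → -3 -3 5 10
SUB     → -3 -3 -5
OVER    → -3 -3 -5 -3
MUL     → -3 -3 15
ROT     → -3 15 -3
ADD     → -3 12
PUSH 6  → -3 12 6
MUL     → -3 72

[-3, 72]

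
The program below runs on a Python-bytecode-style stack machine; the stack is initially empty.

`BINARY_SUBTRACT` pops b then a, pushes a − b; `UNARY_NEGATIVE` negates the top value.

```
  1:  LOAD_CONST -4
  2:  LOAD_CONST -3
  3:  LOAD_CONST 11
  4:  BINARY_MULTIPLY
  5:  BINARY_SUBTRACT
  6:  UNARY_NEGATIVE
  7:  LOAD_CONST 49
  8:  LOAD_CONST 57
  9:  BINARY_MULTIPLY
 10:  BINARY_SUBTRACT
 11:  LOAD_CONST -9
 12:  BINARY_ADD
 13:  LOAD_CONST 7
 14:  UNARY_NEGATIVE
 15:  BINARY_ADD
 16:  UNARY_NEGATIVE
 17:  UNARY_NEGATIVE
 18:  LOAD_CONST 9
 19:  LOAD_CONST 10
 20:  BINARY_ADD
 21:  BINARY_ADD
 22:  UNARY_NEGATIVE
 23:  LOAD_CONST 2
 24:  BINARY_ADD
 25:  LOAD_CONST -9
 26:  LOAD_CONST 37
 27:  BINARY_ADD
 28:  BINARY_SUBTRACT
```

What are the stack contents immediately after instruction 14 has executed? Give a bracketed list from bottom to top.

[-2831, -7]

LOAD_CONST -4   : [-4]
LOAD_CONST -3   : [-4, -3]
LOAD_CONST 11   : [-4, -3, 11]
BINARY_MULTIPLY : [-4, -33]
BINARY_SUBTRACT : [29]
UNARY_NEGATIVE  : [-29]
LOAD_CONST 49   : [-29, 49]
LOAD_CONST 57   : [-29, 49, 57]
BINARY_MULTIPLY : [-29, 2793]
BINARY_SUBTRACT : [-2822]
LOAD_CONST -9   : [-2822, -9]
BINARY_ADD      : [-2831]
LOAD_CONST 7    : [-2831, 7]
UNARY_NEGATIVE  : [-2831, -7]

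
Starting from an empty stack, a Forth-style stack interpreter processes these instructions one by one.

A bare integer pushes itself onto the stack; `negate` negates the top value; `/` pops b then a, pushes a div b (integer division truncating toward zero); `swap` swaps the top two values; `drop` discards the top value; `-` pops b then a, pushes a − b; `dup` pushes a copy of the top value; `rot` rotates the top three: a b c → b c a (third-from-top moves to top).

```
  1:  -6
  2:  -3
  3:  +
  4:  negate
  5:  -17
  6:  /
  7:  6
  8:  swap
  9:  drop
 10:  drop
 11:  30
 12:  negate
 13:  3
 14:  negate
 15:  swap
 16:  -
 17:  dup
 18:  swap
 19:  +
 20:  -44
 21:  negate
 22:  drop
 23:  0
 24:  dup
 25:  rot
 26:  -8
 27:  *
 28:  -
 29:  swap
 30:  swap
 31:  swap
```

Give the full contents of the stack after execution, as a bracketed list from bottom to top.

[432, 0]

-6     -> [-6]
-3     -> [-6, -3]
+      -> [-9]
negate -> [9]
-17    -> [9, -17]
/      -> [0]
6      -> [0, 6]
swap   -> [6, 0]
drop   -> [6]
drop   -> []
30     -> [30]
negate -> [-30]
3      -> [-30, 3]
negate -> [-30, -3]
swap   -> [-3, -30]
-      -> [27]
dup    -> [27, 27]
swap   -> [27, 27]
+      -> [54]
-44    -> [54, -44]
negate -> [54, 44]
drop   -> [54]
0      -> [54, 0]
dup    -> [54, 0, 0]
rot    -> [0, 0, 54]
-8     -> [0, 0, 54, -8]
*      -> [0, 0, -432]
-      -> [0, 432]
swap   -> [432, 0]
swap   -> [0, 432]
swap   -> [432, 0]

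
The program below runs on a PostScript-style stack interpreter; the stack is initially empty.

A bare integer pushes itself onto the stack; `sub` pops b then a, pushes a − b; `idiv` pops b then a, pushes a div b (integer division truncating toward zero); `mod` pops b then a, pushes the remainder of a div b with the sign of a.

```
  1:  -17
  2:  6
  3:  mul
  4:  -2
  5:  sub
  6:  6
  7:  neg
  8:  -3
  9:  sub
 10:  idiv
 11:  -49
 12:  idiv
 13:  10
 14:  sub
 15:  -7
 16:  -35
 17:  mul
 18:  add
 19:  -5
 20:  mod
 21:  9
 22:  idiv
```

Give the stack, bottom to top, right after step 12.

-17  → -17
6    → -17 6
mul  → -102
-2   → -102 -2
sub  → -100
6    → -100 6
neg  → -100 -6
-3   → -100 -6 -3
sub  → -100 -3
idiv → 33
-49  → 33 -49
idiv → 0

[0]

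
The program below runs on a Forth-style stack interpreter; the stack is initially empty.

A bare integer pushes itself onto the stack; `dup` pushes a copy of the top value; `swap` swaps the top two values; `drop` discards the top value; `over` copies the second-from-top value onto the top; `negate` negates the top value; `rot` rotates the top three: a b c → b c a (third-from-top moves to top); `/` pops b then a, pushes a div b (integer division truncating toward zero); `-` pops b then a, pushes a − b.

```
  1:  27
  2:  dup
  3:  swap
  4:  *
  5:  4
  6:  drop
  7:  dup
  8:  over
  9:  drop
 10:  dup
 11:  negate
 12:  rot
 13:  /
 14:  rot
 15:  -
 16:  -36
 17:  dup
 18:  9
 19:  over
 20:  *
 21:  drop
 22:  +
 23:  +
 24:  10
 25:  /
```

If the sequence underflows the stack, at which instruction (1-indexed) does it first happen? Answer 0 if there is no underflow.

14

27      [27]
dup     [27, 27]
swap    [27, 27]
*       [729]
4       [729, 4]
drop    [729]
dup     [729, 729]
over    [729, 729, 729]
drop    [729, 729]
dup     [729, 729, 729]
negate  [729, 729, -729]
rot     [729, -729, 729]
/       [729, -1]
rot  — needs 3 operands, stack has 2 → underflow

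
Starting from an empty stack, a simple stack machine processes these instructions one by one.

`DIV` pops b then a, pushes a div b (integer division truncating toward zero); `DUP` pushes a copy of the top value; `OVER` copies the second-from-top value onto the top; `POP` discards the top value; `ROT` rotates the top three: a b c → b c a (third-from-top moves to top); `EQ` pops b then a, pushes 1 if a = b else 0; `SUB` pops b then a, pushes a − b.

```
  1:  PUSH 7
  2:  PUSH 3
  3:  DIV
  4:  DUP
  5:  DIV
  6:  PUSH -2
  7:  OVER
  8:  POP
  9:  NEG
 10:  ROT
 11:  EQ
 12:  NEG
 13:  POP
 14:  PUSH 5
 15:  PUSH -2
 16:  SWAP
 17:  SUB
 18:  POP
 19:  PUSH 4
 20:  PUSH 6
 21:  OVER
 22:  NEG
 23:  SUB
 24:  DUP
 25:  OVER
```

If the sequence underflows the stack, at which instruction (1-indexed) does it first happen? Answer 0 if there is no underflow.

10

PUSH 7  : [7]
PUSH 3  : [7, 3]
DIV     : [2]
DUP     : [2, 2]
DIV     : [1]
PUSH -2 : [1, -2]
OVER    : [1, -2, 1]
POP     : [1, -2]
NEG     : [1, 2]
ROT  — needs 3 operands, stack has 2 → underflow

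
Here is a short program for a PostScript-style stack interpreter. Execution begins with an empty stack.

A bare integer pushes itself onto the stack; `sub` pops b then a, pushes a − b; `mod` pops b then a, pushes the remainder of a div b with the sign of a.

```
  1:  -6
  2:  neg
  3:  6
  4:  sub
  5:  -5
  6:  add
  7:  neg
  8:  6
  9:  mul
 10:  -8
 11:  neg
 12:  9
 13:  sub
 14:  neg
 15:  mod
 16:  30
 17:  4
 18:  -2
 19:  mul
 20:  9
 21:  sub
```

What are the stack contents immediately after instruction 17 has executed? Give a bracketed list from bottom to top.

-6  -> -6
neg -> 6
6   -> 6 6
sub -> 0
-5  -> 0 -5
add -> -5
neg -> 5
6   -> 5 6
mul -> 30
-8  -> 30 -8
neg -> 30 8
9   -> 30 8 9
sub -> 30 -1
neg -> 30 1
mod -> 0
30  -> 0 30
4   -> 0 30 4

[0, 30, 4]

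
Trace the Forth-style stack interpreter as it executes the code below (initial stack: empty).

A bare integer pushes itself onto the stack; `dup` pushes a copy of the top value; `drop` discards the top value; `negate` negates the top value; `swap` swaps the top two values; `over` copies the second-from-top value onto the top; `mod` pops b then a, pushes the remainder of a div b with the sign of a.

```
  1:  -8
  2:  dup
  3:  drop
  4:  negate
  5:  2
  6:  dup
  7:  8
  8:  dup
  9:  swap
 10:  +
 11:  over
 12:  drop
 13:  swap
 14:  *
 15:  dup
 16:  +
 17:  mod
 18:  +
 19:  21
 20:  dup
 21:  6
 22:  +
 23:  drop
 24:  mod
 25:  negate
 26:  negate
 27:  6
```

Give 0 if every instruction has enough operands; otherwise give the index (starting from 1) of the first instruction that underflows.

-8      -8
dup     -8 -8
drop    -8
negate  8
2       8 2
dup     8 2 2
8       8 2 2 8
dup     8 2 2 8 8
swap    8 2 2 8 8
+       8 2 2 16
over    8 2 2 16 2
drop    8 2 2 16
swap    8 2 16 2
*       8 2 32
dup     8 2 32 32
+       8 2 64
mod     8 2
+       10
21      10 21
dup     10 21 21
6       10 21 21 6
+       10 21 27
drop    10 21
mod     10
negate  -10
negate  10
6       10 6

0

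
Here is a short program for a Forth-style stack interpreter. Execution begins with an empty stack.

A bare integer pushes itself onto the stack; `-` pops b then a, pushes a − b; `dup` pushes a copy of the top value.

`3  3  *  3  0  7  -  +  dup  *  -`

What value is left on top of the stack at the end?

3    3
3    3 3
*    9
3    9 3
0    9 3 0
7    9 3 0 7
-    9 3 -7
+    9 -4
dup  9 -4 -4
*    9 16
-    -7

-7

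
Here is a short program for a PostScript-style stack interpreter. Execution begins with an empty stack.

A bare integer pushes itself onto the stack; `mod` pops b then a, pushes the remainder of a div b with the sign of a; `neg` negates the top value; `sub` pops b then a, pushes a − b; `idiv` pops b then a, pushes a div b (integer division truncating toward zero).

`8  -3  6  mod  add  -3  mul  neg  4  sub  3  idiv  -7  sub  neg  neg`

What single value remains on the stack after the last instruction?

10

8     [8]
-3    [8, -3]
6     [8, -3, 6]
mod   [8, -3]
add   [5]
-3    [5, -3]
mul   [-15]
neg   [15]
4     [15, 4]
sub   [11]
3     [11, 3]
idiv  [3]
-7    [3, -7]
sub   [10]
neg   [-10]
neg   [10]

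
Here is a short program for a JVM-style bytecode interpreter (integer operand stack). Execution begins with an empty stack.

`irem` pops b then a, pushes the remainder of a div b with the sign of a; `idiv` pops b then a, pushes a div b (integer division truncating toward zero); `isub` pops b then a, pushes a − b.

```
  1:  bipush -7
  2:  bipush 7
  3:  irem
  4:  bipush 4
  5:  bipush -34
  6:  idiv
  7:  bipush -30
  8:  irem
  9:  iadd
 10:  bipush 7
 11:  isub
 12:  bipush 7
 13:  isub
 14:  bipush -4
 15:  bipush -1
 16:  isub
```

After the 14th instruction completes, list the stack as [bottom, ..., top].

[-14, -4]

bipush -7   [-7]
bipush 7    [-7, 7]
irem        [0]
bipush 4    [0, 4]
bipush -34  [0, 4, -34]
idiv        [0, 0]
bipush -30  [0, 0, -30]
irem        [0, 0]
iadd        [0]
bipush 7    [0, 7]
isub        [-7]
bipush 7    [-7, 7]
isub        [-14]
bipush -4   [-14, -4]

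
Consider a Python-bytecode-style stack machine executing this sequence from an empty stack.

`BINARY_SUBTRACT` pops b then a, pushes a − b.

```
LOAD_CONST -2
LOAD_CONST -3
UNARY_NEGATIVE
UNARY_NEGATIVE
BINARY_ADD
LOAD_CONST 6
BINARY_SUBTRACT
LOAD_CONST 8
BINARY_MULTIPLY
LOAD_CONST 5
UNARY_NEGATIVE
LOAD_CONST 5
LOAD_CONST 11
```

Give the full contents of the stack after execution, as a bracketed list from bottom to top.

LOAD_CONST -2   -> -2
LOAD_CONST -3   -> -2 -3
UNARY_NEGATIVE  -> -2 3
UNARY_NEGATIVE  -> -2 -3
BINARY_ADD      -> -5
LOAD_CONST 6    -> -5 6
BINARY_SUBTRACT -> -11
LOAD_CONST 8    -> -11 8
BINARY_MULTIPLY -> -88
LOAD_CONST 5    -> -88 5
UNARY_NEGATIVE  -> -88 -5
LOAD_CONST 5    -> -88 -5 5
LOAD_CONST 11   -> -88 -5 5 11

[-88, -5, 5, 11]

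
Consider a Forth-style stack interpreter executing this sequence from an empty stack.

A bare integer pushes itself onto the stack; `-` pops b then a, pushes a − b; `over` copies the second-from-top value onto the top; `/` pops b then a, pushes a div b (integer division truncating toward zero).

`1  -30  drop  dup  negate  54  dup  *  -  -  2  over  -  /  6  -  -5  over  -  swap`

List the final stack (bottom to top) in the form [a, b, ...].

[2, -7]

1      : [1]
-30    : [1, -30]
drop   : [1]
dup    : [1, 1]
negate : [1, -1]
54     : [1, -1, 54]
dup    : [1, -1, 54, 54]
*      : [1, -1, 2916]
-      : [1, -2917]
-      : [2918]
2      : [2918, 2]
over   : [2918, 2, 2918]
-      : [2918, -2916]
/      : [-1]
6      : [-1, 6]
-      : [-7]
-5     : [-7, -5]
over   : [-7, -5, -7]
-      : [-7, 2]
swap   : [2, -7]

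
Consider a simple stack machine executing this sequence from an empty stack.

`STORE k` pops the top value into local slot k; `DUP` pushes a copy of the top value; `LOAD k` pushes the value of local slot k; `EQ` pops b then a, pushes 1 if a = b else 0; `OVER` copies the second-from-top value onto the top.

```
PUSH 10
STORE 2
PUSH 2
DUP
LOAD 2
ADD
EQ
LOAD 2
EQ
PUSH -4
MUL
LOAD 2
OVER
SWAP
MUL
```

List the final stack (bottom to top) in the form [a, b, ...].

[0, 0]

PUSH 10  10
STORE 2  (empty)
PUSH 2   2
DUP      2 2
LOAD 2   2 2 10
ADD      2 12
EQ       0
LOAD 2   0 10
EQ       0
PUSH -4  0 -4
MUL      0
LOAD 2   0 10
OVER     0 10 0
SWAP     0 0 10
MUL      0 0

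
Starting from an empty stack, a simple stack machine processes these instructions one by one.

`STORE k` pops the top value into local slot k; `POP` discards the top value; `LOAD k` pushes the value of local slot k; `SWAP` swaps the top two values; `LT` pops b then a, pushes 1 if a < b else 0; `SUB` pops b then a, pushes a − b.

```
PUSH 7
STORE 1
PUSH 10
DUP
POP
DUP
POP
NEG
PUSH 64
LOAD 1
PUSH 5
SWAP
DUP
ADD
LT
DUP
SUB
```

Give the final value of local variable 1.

7

PUSH 7  → 7
STORE 1 → (empty)
PUSH 10 → 10
DUP     → 10 10
POP     → 10
DUP     → 10 10
POP     → 10
NEG     → -10
PUSH 64 → -10 64
LOAD 1  → -10 64 7
PUSH 5  → -10 64 7 5
SWAP    → -10 64 5 7
DUP     → -10 64 5 7 7
ADD     → -10 64 5 14
LT      → -10 64 1
DUP     → -10 64 1 1
SUB     → -10 64 0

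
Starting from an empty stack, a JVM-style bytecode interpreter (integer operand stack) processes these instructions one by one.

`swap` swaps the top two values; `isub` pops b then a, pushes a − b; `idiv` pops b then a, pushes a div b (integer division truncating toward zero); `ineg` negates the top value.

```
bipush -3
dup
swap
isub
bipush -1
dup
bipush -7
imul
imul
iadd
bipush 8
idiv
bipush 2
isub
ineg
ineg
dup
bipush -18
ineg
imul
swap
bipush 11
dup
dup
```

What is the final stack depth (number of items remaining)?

bipush -3  : [-3]
dup        : [-3, -3]
swap       : [-3, -3]
isub       : [0]
bipush -1  : [0, -1]
dup        : [0, -1, -1]
bipush -7  : [0, -1, -1, -7]
imul       : [0, -1, 7]
imul       : [0, -7]
iadd       : [-7]
bipush 8   : [-7, 8]
idiv       : [0]
bipush 2   : [0, 2]
isub       : [-2]
ineg       : [2]
ineg       : [-2]
dup        : [-2, -2]
bipush -18 : [-2, -2, -18]
ineg       : [-2, -2, 18]
imul       : [-2, -36]
swap       : [-36, -2]
bipush 11  : [-36, -2, 11]
dup        : [-36, -2, 11, 11]
dup        : [-36, -2, 11, 11, 11]

5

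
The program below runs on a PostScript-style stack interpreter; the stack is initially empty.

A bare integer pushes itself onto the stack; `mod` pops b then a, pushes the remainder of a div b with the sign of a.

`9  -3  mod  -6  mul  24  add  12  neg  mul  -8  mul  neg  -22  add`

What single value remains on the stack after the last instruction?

-2326

9   → 9
-3  → 9 -3
mod → 0
-6  → 0 -6
mul → 0
24  → 0 24
add → 24
12  → 24 12
neg → 24 -12
mul → -288
-8  → -288 -8
mul → 2304
neg → -2304
-22 → -2304 -22
add → -2326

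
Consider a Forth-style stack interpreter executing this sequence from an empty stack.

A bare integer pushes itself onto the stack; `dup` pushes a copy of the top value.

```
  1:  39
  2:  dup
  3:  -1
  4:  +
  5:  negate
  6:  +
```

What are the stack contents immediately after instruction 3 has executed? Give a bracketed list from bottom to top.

39  -> 39
dup -> 39 39
-1  -> 39 39 -1

[39, 39, -1]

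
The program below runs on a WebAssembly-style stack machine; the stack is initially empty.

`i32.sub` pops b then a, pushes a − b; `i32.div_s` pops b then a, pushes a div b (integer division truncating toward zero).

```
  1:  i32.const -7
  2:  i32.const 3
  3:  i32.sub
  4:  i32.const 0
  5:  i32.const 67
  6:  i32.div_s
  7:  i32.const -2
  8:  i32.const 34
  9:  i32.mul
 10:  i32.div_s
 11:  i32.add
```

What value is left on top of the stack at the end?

-10

i32.const -7 : [-7]
i32.const 3  : [-7, 3]
i32.sub      : [-10]
i32.const 0  : [-10, 0]
i32.const 67 : [-10, 0, 67]
i32.div_s    : [-10, 0]
i32.const -2 : [-10, 0, -2]
i32.const 34 : [-10, 0, -2, 34]
i32.mul      : [-10, 0, -68]
i32.div_s    : [-10, 0]
i32.add      : [-10]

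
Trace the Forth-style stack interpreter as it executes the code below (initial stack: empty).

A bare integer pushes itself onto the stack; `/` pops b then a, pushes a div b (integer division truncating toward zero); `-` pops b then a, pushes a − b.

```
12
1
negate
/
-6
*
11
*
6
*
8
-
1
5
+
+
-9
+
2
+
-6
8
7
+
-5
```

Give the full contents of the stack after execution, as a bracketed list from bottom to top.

12     → 12
1      → 12 1
negate → 12 -1
/      → -12
-6     → -12 -6
*      → 72
11     → 72 11
*      → 792
6      → 792 6
*      → 4752
8      → 4752 8
-      → 4744
1      → 4744 1
5      → 4744 1 5
+      → 4744 6
+      → 4750
-9     → 4750 -9
+      → 4741
2      → 4741 2
+      → 4743
-6     → 4743 -6
8      → 4743 -6 8
7      → 4743 -6 8 7
+      → 4743 -6 15
-5     → 4743 -6 15 -5

[4743, -6, 15, -5]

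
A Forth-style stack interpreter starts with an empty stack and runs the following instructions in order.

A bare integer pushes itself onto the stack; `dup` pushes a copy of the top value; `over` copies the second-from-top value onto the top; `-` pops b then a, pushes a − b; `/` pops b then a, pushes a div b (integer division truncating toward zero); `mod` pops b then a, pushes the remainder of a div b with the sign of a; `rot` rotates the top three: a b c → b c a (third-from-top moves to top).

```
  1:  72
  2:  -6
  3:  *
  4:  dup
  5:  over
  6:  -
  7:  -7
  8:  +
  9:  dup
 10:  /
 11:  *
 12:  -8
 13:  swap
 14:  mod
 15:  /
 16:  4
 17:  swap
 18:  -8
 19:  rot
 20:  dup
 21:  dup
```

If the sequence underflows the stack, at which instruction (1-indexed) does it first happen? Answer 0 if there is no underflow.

15

72   -> 72
-6   -> 72 -6
*    -> -432
dup  -> -432 -432
over -> -432 -432 -432
-    -> -432 0
-7   -> -432 0 -7
+    -> -432 -7
dup  -> -432 -7 -7
/    -> -432 1
*    -> -432
-8   -> -432 -8
swap -> -8 -432
mod  -> -8
/  — needs 2 operands, stack has 1 → underflow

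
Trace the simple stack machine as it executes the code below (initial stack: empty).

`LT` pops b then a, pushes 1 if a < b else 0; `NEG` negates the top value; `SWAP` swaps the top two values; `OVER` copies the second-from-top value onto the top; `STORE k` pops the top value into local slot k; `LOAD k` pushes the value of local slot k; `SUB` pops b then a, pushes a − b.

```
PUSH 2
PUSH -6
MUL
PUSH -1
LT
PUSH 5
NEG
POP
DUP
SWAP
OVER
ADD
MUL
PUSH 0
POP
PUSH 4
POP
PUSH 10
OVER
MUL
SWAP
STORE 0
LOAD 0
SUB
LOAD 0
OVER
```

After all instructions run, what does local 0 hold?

2

PUSH 2  -> [2]
PUSH -6 -> [2, -6]
MUL     -> [-12]
PUSH -1 -> [-12, -1]
LT      -> [1]
PUSH 5  -> [1, 5]
NEG     -> [1, -5]
POP     -> [1]
DUP     -> [1, 1]
SWAP    -> [1, 1]
OVER    -> [1, 1, 1]
ADD     -> [1, 2]
MUL     -> [2]
PUSH 0  -> [2, 0]
POP     -> [2]
PUSH 4  -> [2, 4]
POP     -> [2]
PUSH 10 -> [2, 10]
OVER    -> [2, 10, 2]
MUL     -> [2, 20]
SWAP    -> [20, 2]
STORE 0 -> [20]
LOAD 0  -> [20, 2]
SUB     -> [18]
LOAD 0  -> [18, 2]
OVER    -> [18, 2, 18]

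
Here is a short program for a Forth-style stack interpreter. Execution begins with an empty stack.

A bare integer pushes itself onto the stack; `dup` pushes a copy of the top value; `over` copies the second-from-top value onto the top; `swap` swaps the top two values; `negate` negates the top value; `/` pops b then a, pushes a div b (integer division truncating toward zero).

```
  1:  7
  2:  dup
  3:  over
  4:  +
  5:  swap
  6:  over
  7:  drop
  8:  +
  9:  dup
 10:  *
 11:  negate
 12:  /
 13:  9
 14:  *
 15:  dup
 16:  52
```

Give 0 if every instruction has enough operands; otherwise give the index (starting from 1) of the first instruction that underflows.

12

7      -> 7
dup    -> 7 7
over   -> 7 7 7
+      -> 7 14
swap   -> 14 7
over   -> 14 7 14
drop   -> 14 7
+      -> 21
dup    -> 21 21
*      -> 441
negate -> -441
/  — needs 2 operands, stack has 1 → underflow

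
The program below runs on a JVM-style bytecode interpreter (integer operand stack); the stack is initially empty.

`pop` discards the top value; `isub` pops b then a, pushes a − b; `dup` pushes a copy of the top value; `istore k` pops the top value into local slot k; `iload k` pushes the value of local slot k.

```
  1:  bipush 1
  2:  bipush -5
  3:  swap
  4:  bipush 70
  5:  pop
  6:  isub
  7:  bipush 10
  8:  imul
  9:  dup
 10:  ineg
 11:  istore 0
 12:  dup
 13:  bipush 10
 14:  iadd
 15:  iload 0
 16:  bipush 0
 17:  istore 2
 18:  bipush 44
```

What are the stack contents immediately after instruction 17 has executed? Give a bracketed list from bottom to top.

[-60, -50, 60]

bipush 1  → 1
bipush -5 → 1 -5
swap      → -5 1
bipush 70 → -5 1 70
pop       → -5 1
isub      → -6
bipush 10 → -6 10
imul      → -60
dup       → -60 -60
ineg      → -60 60
istore 0  → -60
dup       → -60 -60
bipush 10 → -60 -60 10
iadd      → -60 -50
iload 0   → -60 -50 60
bipush 0  → -60 -50 60 0
istore 2  → -60 -50 60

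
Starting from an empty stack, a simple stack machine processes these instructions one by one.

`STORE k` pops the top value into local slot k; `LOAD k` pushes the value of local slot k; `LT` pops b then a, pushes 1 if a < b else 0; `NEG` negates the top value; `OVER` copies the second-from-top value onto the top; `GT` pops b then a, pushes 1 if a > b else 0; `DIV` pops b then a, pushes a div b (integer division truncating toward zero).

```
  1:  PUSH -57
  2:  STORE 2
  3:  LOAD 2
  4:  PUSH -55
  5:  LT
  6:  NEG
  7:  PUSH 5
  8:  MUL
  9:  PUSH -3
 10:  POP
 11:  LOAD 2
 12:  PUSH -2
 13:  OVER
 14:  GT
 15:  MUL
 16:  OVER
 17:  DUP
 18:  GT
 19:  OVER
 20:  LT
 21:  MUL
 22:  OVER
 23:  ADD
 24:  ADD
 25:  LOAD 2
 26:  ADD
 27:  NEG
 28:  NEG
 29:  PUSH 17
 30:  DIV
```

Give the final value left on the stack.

-3

PUSH -57 : [-57]
STORE 2  : []
LOAD 2   : [-57]
PUSH -55 : [-57, -55]
LT       : [1]
NEG      : [-1]
PUSH 5   : [-1, 5]
MUL      : [-5]
PUSH -3  : [-5, -3]
POP      : [-5]
LOAD 2   : [-5, -57]
PUSH -2  : [-5, -57, -2]
OVER     : [-5, -57, -2, -57]
GT       : [-5, -57, 1]
MUL      : [-5, -57]
OVER     : [-5, -57, -5]
DUP      : [-5, -57, -5, -5]
GT       : [-5, -57, 0]
OVER     : [-5, -57, 0, -57]
LT       : [-5, -57, 0]
MUL      : [-5, 0]
OVER     : [-5, 0, -5]
ADD      : [-5, -5]
ADD      : [-10]
LOAD 2   : [-10, -57]
ADD      : [-67]
NEG      : [67]
NEG      : [-67]
PUSH 17  : [-67, 17]
DIV      : [-3]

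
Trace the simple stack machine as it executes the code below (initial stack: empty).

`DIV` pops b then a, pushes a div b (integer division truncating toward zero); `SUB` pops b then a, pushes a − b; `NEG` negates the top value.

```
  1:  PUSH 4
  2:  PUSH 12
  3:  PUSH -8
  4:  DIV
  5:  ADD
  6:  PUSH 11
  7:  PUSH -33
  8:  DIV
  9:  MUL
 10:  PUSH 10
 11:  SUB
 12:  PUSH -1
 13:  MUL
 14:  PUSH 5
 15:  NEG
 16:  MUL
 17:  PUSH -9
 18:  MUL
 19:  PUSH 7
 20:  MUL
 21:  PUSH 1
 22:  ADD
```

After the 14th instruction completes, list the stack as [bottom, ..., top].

[10, 5]

PUSH 4   : [4]
PUSH 12  : [4, 12]
PUSH -8  : [4, 12, -8]
DIV      : [4, -1]
ADD      : [3]
PUSH 11  : [3, 11]
PUSH -33 : [3, 11, -33]
DIV      : [3, 0]
MUL      : [0]
PUSH 10  : [0, 10]
SUB      : [-10]
PUSH -1  : [-10, -1]
MUL      : [10]
PUSH 5   : [10, 5]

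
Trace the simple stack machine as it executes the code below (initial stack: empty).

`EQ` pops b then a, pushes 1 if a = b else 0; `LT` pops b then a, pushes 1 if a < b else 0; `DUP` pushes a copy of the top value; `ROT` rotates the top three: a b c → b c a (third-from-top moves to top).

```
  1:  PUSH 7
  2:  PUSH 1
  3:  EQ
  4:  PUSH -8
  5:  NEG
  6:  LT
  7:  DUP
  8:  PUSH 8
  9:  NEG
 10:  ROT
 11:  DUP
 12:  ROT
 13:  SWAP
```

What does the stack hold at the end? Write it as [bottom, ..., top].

PUSH 7  → [7]
PUSH 1  → [7, 1]
EQ      → [0]
PUSH -8 → [0, -8]
NEG     → [0, 8]
LT      → [1]
DUP     → [1, 1]
PUSH 8  → [1, 1, 8]
NEG     → [1, 1, -8]
ROT     → [1, -8, 1]
DUP     → [1, -8, 1, 1]
ROT     → [1, 1, 1, -8]
SWAP    → [1, 1, -8, 1]

[1, 1, -8, 1]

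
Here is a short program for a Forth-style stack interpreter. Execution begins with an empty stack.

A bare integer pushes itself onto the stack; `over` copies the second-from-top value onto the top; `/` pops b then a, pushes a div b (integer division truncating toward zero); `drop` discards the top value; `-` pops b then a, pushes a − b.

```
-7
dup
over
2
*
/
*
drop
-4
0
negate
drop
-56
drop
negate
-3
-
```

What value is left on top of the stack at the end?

7

-7      -7
dup     -7 -7
over    -7 -7 -7
2       -7 -7 -7 2
*       -7 -7 -14
/       -7 0
*       0
drop    (empty)
-4      -4
0       -4 0
negate  -4 0
drop    -4
-56     -4 -56
drop    -4
negate  4
-3      4 -3
-       7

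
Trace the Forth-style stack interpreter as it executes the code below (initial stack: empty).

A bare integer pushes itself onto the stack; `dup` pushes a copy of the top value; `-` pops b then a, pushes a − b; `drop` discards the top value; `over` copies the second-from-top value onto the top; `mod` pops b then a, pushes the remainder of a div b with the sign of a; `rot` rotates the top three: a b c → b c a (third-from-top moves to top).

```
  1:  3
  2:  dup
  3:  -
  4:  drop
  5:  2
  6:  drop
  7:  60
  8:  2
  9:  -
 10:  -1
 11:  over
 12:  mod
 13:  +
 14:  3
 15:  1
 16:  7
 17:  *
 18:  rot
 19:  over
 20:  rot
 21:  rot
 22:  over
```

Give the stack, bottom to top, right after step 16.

[57, 3, 1, 7]

3    : 3
dup  : 3 3
-    : 0
drop : (empty)
2    : 2
drop : (empty)
60   : 60
2    : 60 2
-    : 58
-1   : 58 -1
over : 58 -1 58
mod  : 58 -1
+    : 57
3    : 57 3
1    : 57 3 1
7    : 57 3 1 7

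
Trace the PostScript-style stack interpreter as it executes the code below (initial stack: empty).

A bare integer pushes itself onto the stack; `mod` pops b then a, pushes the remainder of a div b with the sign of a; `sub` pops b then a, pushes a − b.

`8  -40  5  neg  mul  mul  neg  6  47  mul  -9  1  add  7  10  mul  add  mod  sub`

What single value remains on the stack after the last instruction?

-1634

8    8
-40  8 -40
5    8 -40 5
neg  8 -40 -5
mul  8 200
mul  1600
neg  -1600
6    -1600 6
47   -1600 6 47
mul  -1600 282
-9   -1600 282 -9
1    -1600 282 -9 1
add  -1600 282 -8
7    -1600 282 -8 7
10   -1600 282 -8 7 10
mul  -1600 282 -8 70
add  -1600 282 62
mod  -1600 34
sub  -1634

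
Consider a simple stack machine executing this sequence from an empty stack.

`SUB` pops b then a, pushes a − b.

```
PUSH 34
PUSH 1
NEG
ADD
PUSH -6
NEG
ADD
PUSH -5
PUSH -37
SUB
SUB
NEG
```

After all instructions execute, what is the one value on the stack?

-7

PUSH 34  → [34]
PUSH 1   → [34, 1]
NEG      → [34, -1]
ADD      → [33]
PUSH -6  → [33, -6]
NEG      → [33, 6]
ADD      → [39]
PUSH -5  → [39, -5]
PUSH -37 → [39, -5, -37]
SUB      → [39, 32]
SUB      → [7]
NEG      → [-7]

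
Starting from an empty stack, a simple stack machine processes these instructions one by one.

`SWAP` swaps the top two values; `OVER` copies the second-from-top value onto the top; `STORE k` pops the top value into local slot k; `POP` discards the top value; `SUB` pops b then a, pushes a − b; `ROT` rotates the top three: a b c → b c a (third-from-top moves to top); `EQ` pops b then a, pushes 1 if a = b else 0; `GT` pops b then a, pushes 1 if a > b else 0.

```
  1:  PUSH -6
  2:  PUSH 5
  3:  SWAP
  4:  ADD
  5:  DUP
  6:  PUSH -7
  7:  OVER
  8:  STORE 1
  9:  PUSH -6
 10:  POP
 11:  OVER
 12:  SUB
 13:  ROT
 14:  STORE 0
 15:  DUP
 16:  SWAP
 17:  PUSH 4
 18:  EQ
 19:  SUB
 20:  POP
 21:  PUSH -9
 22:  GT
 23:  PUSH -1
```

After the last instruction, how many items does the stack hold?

PUSH -6 → -6
PUSH 5  → -6 5
SWAP    → 5 -6
ADD     → -1
DUP     → -1 -1
PUSH -7 → -1 -1 -7
OVER    → -1 -1 -7 -1
STORE 1 → -1 -1 -7
PUSH -6 → -1 -1 -7 -6
POP     → -1 -1 -7
OVER    → -1 -1 -7 -1
SUB     → -1 -1 -6
ROT     → -1 -6 -1
STORE 0 → -1 -6
DUP     → -1 -6 -6
SWAP    → -1 -6 -6
PUSH 4  → -1 -6 -6 4
EQ      → -1 -6 0
SUB     → -1 -6
POP     → -1
PUSH -9 → -1 -9
GT      → 1
PUSH -1 → 1 -1

2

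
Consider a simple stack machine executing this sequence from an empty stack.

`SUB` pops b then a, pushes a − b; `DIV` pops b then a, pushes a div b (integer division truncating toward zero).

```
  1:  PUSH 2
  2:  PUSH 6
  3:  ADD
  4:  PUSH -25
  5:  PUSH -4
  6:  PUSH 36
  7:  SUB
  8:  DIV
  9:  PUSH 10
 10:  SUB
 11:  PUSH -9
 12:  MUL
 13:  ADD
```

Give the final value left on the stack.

98

PUSH 2    [2]
PUSH 6    [2, 6]
ADD       [8]
PUSH -25  [8, -25]
PUSH -4   [8, -25, -4]
PUSH 36   [8, -25, -4, 36]
SUB       [8, -25, -40]
DIV       [8, 0]
PUSH 10   [8, 0, 10]
SUB       [8, -10]
PUSH -9   [8, -10, -9]
MUL       [8, 90]
ADD       [98]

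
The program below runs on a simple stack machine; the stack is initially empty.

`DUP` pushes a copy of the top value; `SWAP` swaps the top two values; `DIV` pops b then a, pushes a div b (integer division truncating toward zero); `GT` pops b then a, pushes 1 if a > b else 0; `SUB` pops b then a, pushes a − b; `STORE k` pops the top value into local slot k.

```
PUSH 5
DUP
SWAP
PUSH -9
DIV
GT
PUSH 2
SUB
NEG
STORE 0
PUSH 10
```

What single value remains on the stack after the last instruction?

10

PUSH 5  : [5]
DUP     : [5, 5]
SWAP    : [5, 5]
PUSH -9 : [5, 5, -9]
DIV     : [5, 0]
GT      : [1]
PUSH 2  : [1, 2]
SUB     : [-1]
NEG     : [1]
STORE 0 : []
PUSH 10 : [10]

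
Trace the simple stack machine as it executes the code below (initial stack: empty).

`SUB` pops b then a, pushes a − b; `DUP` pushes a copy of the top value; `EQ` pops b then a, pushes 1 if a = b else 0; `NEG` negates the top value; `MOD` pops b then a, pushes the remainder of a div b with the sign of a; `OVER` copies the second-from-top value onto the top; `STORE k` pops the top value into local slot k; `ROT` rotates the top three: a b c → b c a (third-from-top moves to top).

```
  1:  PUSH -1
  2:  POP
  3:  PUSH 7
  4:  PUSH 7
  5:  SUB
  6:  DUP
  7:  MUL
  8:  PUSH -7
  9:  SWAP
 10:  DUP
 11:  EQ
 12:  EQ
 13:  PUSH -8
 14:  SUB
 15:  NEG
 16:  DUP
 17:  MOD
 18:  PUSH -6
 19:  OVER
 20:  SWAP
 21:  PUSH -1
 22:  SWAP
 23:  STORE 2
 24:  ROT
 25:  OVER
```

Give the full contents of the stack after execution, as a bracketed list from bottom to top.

[0, -1, 0, -1]

PUSH -1  -1
POP      (empty)
PUSH 7   7
PUSH 7   7 7
SUB      0
DUP      0 0
MUL      0
PUSH -7  0 -7
SWAP     -7 0
DUP      -7 0 0
EQ       -7 1
EQ       0
PUSH -8  0 -8
SUB      8
NEG      -8
DUP      -8 -8
MOD      0
PUSH -6  0 -6
OVER     0 -6 0
SWAP     0 0 -6
PUSH -1  0 0 -6 -1
SWAP     0 0 -1 -6
STORE 2  0 0 -1
ROT      0 -1 0
OVER     0 -1 0 -1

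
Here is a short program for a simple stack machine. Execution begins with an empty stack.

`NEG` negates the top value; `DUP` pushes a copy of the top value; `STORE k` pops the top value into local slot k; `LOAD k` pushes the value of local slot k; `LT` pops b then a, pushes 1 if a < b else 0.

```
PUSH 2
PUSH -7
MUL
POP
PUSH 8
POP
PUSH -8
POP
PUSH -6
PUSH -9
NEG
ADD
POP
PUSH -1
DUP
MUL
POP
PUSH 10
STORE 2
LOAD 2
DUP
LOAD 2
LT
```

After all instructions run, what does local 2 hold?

PUSH 2  -> [2]
PUSH -7 -> [2, -7]
MUL     -> [-14]
POP     -> []
PUSH 8  -> [8]
POP     -> []
PUSH -8 -> [-8]
POP     -> []
PUSH -6 -> [-6]
PUSH -9 -> [-6, -9]
NEG     -> [-6, 9]
ADD     -> [3]
POP     -> []
PUSH -1 -> [-1]
DUP     -> [-1, -1]
MUL     -> [1]
POP     -> []
PUSH 10 -> [10]
STORE 2 -> []
LOAD 2  -> [10]
DUP     -> [10, 10]
LOAD 2  -> [10, 10, 10]
LT      -> [10, 0]

10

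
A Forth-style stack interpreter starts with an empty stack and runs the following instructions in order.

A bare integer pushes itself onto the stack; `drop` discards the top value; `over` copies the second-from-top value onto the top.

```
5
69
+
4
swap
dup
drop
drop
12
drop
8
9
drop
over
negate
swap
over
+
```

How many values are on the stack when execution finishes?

3

5       5
69      5 69
+       74
4       74 4
swap    4 74
dup     4 74 74
drop    4 74
drop    4
12      4 12
drop    4
8       4 8
9       4 8 9
drop    4 8
over    4 8 4
negate  4 8 -4
swap    4 -4 8
over    4 -4 8 -4
+       4 -4 4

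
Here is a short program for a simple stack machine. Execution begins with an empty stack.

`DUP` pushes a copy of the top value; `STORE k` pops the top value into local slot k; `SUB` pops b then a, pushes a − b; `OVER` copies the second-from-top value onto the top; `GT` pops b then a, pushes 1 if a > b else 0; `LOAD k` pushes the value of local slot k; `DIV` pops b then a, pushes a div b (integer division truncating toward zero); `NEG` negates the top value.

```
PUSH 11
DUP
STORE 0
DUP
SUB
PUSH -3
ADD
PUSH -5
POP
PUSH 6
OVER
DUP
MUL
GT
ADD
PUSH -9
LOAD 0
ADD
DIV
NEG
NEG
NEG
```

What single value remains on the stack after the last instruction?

PUSH 11 -> [11]
DUP     -> [11, 11]
STORE 0 -> [11]
DUP     -> [11, 11]
SUB     -> [0]
PUSH -3 -> [0, -3]
ADD     -> [-3]
PUSH -5 -> [-3, -5]
POP     -> [-3]
PUSH 6  -> [-3, 6]
OVER    -> [-3, 6, -3]
DUP     -> [-3, 6, -3, -3]
MUL     -> [-3, 6, 9]
GT      -> [-3, 0]
ADD     -> [-3]
PUSH -9 -> [-3, -9]
LOAD 0  -> [-3, -9, 11]
ADD     -> [-3, 2]
DIV     -> [-1]
NEG     -> [1]
NEG     -> [-1]
NEG     -> [1]

1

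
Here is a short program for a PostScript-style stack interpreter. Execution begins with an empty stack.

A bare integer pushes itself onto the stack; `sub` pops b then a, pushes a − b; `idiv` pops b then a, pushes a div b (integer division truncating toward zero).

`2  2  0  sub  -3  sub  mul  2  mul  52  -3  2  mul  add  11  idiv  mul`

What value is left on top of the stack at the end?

2     2
2     2 2
0     2 2 0
sub   2 2
-3    2 2 -3
sub   2 5
mul   10
2     10 2
mul   20
52    20 52
-3    20 52 -3
2     20 52 -3 2
mul   20 52 -6
add   20 46
11    20 46 11
idiv  20 4
mul   80

80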